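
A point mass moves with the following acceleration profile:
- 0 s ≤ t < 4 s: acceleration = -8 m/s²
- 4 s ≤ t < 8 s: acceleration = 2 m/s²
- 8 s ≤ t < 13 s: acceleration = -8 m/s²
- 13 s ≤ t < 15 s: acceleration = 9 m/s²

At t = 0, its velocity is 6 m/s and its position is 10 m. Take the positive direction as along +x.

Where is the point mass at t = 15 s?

On each constant-a segment, Δv = aΔt and Δx = v₀Δt + ½aΔt²; chain segment to segment.
0–4 s: v starts 6 m/s; Δx = 6·4 + ½·-8·4² = -40 m; v ends -26 m/s.
4–8 s: v starts -26 m/s; Δx = -26·4 + ½·2·4² = -88 m; v ends -18 m/s.
8–13 s: v starts -18 m/s; Δx = -18·5 + ½·-8·5² = -190 m; v ends -58 m/s.
13–15 s: v starts -58 m/s; Δx = -58·2 + ½·9·2² = -98 m; v ends -40 m/s.
x(15) = 10 + Σ Δx = -406 m.

-406 m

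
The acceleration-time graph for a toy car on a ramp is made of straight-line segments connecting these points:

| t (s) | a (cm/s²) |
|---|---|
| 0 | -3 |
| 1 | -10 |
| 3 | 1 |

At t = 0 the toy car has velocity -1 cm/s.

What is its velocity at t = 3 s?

Δv equals the area under the a-t graph; then v = v₀ + Δv.
0–1 s: ½(-3 + -10)(1) = -6.5 cm/s
1–3 s: ½(-10 + 1)(2) = -9 cm/s
Δv = -15.5 cm/s, so v(3) = -1 + (-15.5) = -16.5 cm/s.

-16.5 cm/s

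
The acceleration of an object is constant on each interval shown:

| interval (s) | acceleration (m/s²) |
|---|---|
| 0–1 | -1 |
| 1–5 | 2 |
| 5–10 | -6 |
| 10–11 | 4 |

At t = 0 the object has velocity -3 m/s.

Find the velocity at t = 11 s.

-22 m/s

Δv equals the area under the a-t graph; then v = v₀ + Δv.
0–1 s: -1 × 1 = -1 m/s
1–5 s: 2 × 4 = 8 m/s
5–10 s: -6 × 5 = -30 m/s
10–11 s: 4 × 1 = 4 m/s
Δv = -19 m/s, so v(11) = -3 + (-19) = -22 m/s.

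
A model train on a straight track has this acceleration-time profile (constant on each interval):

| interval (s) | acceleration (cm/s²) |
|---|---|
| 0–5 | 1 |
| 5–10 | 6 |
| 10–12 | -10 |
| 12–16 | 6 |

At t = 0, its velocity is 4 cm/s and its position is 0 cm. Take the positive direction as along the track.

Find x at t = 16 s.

On each constant-a segment, Δv = aΔt and Δx = v₀Δt + ½aΔt²; chain segment to segment.
0–5 s: v starts 4 cm/s; Δx = 4·5 + ½·1·5² = 32.5 cm; v ends 9 cm/s.
5–10 s: v starts 9 cm/s; Δx = 9·5 + ½·6·5² = 120 cm; v ends 39 cm/s.
10–12 s: v starts 39 cm/s; Δx = 39·2 + ½·-10·2² = 58 cm; v ends 19 cm/s.
12–16 s: v starts 19 cm/s; Δx = 19·4 + ½·6·4² = 124 cm; v ends 43 cm/s.
x(16) = 0 + Σ Δx = 334.5 cm.

334.5 cm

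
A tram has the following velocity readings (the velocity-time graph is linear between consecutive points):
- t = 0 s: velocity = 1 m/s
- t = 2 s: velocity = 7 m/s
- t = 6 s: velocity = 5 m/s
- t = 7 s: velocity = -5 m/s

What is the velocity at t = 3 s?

On 2–6 s the graph is linear from 7 to 5 m/s: v(3) = 7 + (5 − 7)·(3 − 2)/(6 − 2) = 6.5 m/s.

6.5 m/s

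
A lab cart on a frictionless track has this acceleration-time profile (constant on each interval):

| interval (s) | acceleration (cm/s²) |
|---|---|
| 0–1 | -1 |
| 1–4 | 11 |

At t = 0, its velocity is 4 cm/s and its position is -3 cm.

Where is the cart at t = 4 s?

On each constant-a segment, Δv = aΔt and Δx = v₀Δt + ½aΔt²; chain segment to segment.
0–1 s: v starts 4 cm/s; Δx = 4·1 + ½·-1·1² = 3.5 cm; v ends 3 cm/s.
1–4 s: v starts 3 cm/s; Δx = 3·3 + ½·11·3² = 58.5 cm; v ends 36 cm/s.
x(4) = -3 + Σ Δx = 59 cm.

59 cm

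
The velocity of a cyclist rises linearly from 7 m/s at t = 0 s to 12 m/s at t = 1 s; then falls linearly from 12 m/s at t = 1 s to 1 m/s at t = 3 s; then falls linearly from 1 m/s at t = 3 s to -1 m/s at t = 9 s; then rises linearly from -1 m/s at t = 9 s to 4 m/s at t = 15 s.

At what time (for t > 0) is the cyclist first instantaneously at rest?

t = 6 s

v changes sign on 3–9 s (from 1 to -1); the graph is linear there, so v = 0 at t = 3 + (-1)·(9 − 3)/(-1 − 1) = 6 s.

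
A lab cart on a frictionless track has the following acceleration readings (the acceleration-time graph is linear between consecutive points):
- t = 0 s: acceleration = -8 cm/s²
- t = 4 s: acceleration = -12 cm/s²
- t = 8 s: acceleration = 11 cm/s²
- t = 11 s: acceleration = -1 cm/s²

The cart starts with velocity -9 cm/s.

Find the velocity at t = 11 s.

Δv equals the area under the a-t graph; then v = v₀ + Δv.
0–4 s: ½(-8 + -12)(4) = -40 cm/s
4–8 s: ½(-12 + 11)(4) = -2 cm/s
8–11 s: ½(11 + -1)(3) = 15 cm/s
Δv = -27 cm/s, so v(11) = -9 + (-27) = -36 cm/s.

-36 cm/s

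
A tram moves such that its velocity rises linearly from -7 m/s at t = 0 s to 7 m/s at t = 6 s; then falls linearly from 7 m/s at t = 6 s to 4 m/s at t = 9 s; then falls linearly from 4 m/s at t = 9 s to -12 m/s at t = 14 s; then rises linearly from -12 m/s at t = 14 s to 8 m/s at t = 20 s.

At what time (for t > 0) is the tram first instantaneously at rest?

t = 3 s

v changes sign on 0–6 s (from -7 to 7); the graph is linear there, so v = 0 at t = 0 + (7)·(6 − 0)/(7 − -7) = 3 s.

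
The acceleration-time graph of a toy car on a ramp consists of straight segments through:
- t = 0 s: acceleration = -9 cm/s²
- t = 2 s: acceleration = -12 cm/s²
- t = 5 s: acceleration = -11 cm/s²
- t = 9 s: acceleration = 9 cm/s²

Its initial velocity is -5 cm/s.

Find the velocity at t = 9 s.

Δv equals the area under the a-t graph; then v = v₀ + Δv.
0–2 s: ½(-9 + -12)(2) = -21 cm/s
2–5 s: ½(-12 + -11)(3) = -34.5 cm/s
5–9 s: ½(-11 + 9)(4) = -4 cm/s
Δv = -59.5 cm/s, so v(9) = -5 + (-59.5) = -64.5 cm/s.

-64.5 cm/s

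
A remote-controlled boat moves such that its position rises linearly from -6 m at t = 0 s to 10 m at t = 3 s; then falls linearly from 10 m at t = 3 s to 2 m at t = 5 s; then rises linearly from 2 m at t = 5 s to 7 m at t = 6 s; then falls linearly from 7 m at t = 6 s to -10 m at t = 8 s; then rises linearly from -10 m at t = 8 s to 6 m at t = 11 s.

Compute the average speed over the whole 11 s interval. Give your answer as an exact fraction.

Average speed = (total path length)/(elapsed time); on a piecewise-linear x-t graph the path length is Σ|Δx|.
0–3 s: |Δx| = |10 − -6| = 16 m
3–5 s: |Δx| = |2 − 10| = 8 m
5–6 s: |Δx| = |7 − 2| = 5 m
6–8 s: |Δx| = |-10 − 7| = 17 m
8–11 s: |Δx| = |6 − -10| = 16 m
Total path = 62 m; average speed = 62/11 = 62/11 m/s.

62/11 m/s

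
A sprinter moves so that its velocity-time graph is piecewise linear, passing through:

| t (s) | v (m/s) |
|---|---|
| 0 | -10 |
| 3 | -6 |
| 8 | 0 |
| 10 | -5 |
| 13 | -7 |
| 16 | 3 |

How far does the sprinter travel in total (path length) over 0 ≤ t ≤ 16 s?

Total distance travelled is ∫|v| dt — sum the magnitudes of each area piece.
0–3 s: |½(-10 + -6)(3)| = 24 m
3–8 s: |½(-6 + 0)(5)| = 15 m
8–10 s: |½(0 + -5)(2)| = 5 m
10–13 s: |½(-5 + -7)(3)| = 18 m
13–16 s: v = 0 at t = 15.1 s; triangle areas 7.35 + 1.35 = 8.7 m
Total distance = 70.7 m

70.7 m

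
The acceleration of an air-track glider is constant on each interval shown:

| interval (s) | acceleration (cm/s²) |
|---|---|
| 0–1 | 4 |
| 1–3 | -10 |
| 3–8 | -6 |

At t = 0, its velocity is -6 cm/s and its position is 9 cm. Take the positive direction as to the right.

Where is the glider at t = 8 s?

-204 cm

On each constant-a segment, Δv = aΔt and Δx = v₀Δt + ½aΔt²; chain segment to segment.
0–1 s: v starts -6 cm/s; Δx = -6·1 + ½·4·1² = -4 cm; v ends -2 cm/s.
1–3 s: v starts -2 cm/s; Δx = -2·2 + ½·-10·2² = -24 cm; v ends -22 cm/s.
3–8 s: v starts -22 cm/s; Δx = -22·5 + ½·-6·5² = -185 cm; v ends -52 cm/s.
x(8) = 9 + Σ Δx = -204 cm.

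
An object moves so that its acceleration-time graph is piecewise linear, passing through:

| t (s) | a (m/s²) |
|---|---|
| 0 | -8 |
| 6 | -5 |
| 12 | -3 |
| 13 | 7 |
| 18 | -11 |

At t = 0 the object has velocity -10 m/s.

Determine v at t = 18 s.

-81 m/s

Δv equals the area under the a-t graph; then v = v₀ + Δv.
0–6 s: ½(-8 + -5)(6) = -39 m/s
6–12 s: ½(-5 + -3)(6) = -24 m/s
12–13 s: ½(-3 + 7)(1) = 2 m/s
13–18 s: ½(7 + -11)(5) = -10 m/s
Δv = -71 m/s, so v(18) = -10 + (-71) = -81 m/s.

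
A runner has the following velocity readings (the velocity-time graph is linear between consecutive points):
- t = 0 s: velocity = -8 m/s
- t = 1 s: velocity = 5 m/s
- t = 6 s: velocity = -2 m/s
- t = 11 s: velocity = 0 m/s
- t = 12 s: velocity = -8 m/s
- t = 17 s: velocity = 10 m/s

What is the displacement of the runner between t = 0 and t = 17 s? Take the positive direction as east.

2 m

Displacement is the signed area under the v-t curve.
0–1 s: ½(-8 + 5)(1) = -1.5 m
1–6 s: ½(5 + -2)(5) = 7.5 m
6–11 s: ½(-2 + 0)(5) = -5 m
11–12 s: ½(0 + -8)(1) = -4 m
12–17 s: ½(-8 + 10)(5) = 5 m
Net displacement = 2 m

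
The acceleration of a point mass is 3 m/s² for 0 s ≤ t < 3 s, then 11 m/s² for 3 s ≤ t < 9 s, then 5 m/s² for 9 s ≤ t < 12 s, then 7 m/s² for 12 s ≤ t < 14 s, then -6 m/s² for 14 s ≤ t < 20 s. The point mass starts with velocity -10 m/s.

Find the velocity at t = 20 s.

58 m/s

Δv equals the area under the a-t graph; then v = v₀ + Δv.
0–3 s: 3 × 3 = 9 m/s
3–9 s: 11 × 6 = 66 m/s
9–12 s: 5 × 3 = 15 m/s
12–14 s: 7 × 2 = 14 m/s
14–20 s: -6 × 6 = -36 m/s
Δv = 68 m/s, so v(20) = -10 + (68) = 58 m/s.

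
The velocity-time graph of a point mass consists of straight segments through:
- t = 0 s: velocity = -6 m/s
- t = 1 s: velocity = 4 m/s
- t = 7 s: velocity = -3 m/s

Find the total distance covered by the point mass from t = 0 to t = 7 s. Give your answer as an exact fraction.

Total distance travelled is ∫|v| dt — sum the magnitudes of each area piece.
0–1 s: v = 0 at t = 0.6 s; triangle areas 1.8 + 0.8 = 2.6 m
1–7 s: v = 0 at t = 31/7 s; triangle areas 48/7 + 27/7 = 75/7 m
Total distance = 466/35 m

466/35 m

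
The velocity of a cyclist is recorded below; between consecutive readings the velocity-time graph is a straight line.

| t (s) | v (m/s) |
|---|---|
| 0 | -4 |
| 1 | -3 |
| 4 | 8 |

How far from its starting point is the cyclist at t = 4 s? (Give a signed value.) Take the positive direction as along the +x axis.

4 m

Net displacement equals the area under the velocity-time graph (areas below the axis count negative).
0–1 s: ½(-4 + -3)(1) = -3.5 m
1–4 s: ½(-3 + 8)(3) = 7.5 m
Net displacement = 4 m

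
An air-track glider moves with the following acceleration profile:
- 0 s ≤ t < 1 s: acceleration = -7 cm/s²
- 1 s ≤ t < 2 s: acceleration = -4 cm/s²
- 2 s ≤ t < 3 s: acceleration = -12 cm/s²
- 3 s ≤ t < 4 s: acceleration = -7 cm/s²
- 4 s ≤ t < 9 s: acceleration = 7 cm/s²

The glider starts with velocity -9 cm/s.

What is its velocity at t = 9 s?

-4 cm/s

Δv equals the area under the a-t graph; then v = v₀ + Δv.
0–1 s: -7 × 1 = -7 cm/s
1–2 s: -4 × 1 = -4 cm/s
2–3 s: -12 × 1 = -12 cm/s
3–4 s: -7 × 1 = -7 cm/s
4–9 s: 7 × 5 = 35 cm/s
Δv = 5 cm/s, so v(9) = -9 + (5) = -4 cm/s.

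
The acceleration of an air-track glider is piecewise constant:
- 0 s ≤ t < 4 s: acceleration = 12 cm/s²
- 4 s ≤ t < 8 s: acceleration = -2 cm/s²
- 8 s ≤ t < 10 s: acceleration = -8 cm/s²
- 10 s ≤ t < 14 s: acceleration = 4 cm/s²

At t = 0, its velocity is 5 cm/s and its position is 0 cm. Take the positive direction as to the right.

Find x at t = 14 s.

534 cm

On each constant-a segment, Δv = aΔt and Δx = v₀Δt + ½aΔt²; chain segment to segment.
0–4 s: v starts 5 cm/s; Δx = 5·4 + ½·12·4² = 116 cm; v ends 53 cm/s.
4–8 s: v starts 53 cm/s; Δx = 53·4 + ½·-2·4² = 196 cm; v ends 45 cm/s.
8–10 s: v starts 45 cm/s; Δx = 45·2 + ½·-8·2² = 74 cm; v ends 29 cm/s.
10–14 s: v starts 29 cm/s; Δx = 29·4 + ½·4·4² = 148 cm; v ends 45 cm/s.
x(14) = 0 + Σ Δx = 534 cm.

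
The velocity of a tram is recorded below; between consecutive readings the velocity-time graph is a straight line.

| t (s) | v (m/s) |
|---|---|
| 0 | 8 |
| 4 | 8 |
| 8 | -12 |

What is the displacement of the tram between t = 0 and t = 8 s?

24 m

Displacement is the signed area under the v-t curve.
0–4 s: 8 × 4 = 32 m
4–8 s: ½(8 + -12)(4) = -8 m
Net displacement = 24 m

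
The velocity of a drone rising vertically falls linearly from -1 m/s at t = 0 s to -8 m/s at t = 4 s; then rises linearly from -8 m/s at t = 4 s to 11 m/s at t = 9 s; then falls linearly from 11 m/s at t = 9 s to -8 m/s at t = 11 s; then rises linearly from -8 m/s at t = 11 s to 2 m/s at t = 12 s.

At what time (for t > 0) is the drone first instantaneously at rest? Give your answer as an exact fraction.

t = 116/19 s

v changes sign on 4–9 s (from -8 to 11); the graph is linear there, so v = 0 at t = 4 + (8)·(9 − 4)/(11 − -8) = 116/19 s.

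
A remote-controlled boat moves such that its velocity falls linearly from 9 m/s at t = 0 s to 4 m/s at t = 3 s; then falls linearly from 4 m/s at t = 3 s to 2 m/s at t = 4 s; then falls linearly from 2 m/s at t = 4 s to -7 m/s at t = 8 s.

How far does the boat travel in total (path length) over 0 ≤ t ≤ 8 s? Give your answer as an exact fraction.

617/18 m

Total distance travelled is ∫|v| dt — sum the magnitudes of each area piece.
0–3 s: |½(9 + 4)(3)| = 19.5 m
3–4 s: |½(4 + 2)(1)| = 3 m
4–8 s: v = 0 at t = 44/9 s; triangle areas 8/9 + 98/9 = 106/9 m
Total distance = 617/18 m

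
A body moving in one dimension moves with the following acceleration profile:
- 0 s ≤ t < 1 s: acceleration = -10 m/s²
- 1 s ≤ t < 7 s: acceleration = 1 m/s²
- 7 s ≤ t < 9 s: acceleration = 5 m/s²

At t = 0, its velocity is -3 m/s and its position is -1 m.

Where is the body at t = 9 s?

On each constant-a segment, Δv = aΔt and Δx = v₀Δt + ½aΔt²; chain segment to segment.
0–1 s: v starts -3 m/s; Δx = -3·1 + ½·-10·1² = -8 m; v ends -13 m/s.
1–7 s: v starts -13 m/s; Δx = -13·6 + ½·1·6² = -60 m; v ends -7 m/s.
7–9 s: v starts -7 m/s; Δx = -7·2 + ½·5·2² = -4 m; v ends 3 m/s.
x(9) = -1 + Σ Δx = -73 m.

-73 m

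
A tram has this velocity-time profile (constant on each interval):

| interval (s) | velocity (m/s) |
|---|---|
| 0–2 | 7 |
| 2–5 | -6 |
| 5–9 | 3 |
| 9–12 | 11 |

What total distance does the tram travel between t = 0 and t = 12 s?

77 m

Distance (not displacement) is the total path length: add the absolute areas under v-t.
0–2 s: |7| × 2 = 14 m
2–5 s: |-6| × 3 = 18 m
5–9 s: |3| × 4 = 12 m
9–12 s: |11| × 3 = 33 m
Total distance = 77 m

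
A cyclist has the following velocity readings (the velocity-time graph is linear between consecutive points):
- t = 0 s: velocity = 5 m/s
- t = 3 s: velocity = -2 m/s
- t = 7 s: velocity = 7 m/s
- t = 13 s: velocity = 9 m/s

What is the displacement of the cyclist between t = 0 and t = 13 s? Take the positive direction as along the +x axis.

Net displacement equals the area under the velocity-time graph (areas below the axis count negative).
0–3 s: ½(5 + -2)(3) = 4.5 m
3–7 s: ½(-2 + 7)(4) = 10 m
7–13 s: ½(7 + 9)(6) = 48 m
Net displacement = 62.5 m

62.5 m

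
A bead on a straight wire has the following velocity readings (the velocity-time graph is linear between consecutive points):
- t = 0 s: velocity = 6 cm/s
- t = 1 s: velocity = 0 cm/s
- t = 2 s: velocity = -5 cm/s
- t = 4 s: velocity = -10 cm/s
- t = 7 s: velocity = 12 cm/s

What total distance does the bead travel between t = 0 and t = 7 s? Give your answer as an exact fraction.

Distance (not displacement) is the total path length: add the absolute areas under v-t.
0–1 s: |½(6 + 0)(1)| = 3 cm
1–2 s: |½(0 + -5)(1)| = 2.5 cm
2–4 s: |½(-5 + -10)(2)| = 15 cm
4–7 s: v = 0 at t = 59/11 s; triangle areas 75/11 + 108/11 = 183/11 cm
Total distance = 817/22 cm

817/22 cm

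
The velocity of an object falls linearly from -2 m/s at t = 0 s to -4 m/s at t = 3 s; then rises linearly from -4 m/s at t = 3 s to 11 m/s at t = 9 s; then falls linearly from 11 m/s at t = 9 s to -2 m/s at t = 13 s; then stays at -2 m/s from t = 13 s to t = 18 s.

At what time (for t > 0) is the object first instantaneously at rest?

t = 4.6 s

v changes sign on 3–9 s (from -4 to 11); the graph is linear there, so v = 0 at t = 3 + (4)·(9 − 3)/(11 − -4) = 4.6 s.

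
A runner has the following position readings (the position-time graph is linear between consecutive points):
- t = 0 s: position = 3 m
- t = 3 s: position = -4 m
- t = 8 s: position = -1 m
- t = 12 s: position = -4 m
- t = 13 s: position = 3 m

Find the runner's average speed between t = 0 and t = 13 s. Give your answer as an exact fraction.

20/13 m/s

Average speed = (total path length)/(elapsed time); on a piecewise-linear x-t graph the path length is Σ|Δx|.
0–3 s: |Δx| = |-4 − 3| = 7 m
3–8 s: |Δx| = |-1 − -4| = 3 m
8–12 s: |Δx| = |-4 − -1| = 3 m
12–13 s: |Δx| = |3 − -4| = 7 m
Total path = 20 m; average speed = 20/13 = 20/13 m/s.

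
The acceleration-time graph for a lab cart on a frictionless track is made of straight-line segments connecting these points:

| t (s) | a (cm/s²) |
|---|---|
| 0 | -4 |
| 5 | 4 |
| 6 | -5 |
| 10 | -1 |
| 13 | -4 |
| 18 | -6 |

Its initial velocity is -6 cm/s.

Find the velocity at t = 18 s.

Δv equals the area under the a-t graph; then v = v₀ + Δv.
0–5 s: ½(-4 + 4)(5) = 0 cm/s
5–6 s: ½(4 + -5)(1) = -0.5 cm/s
6–10 s: ½(-5 + -1)(4) = -12 cm/s
10–13 s: ½(-1 + -4)(3) = -7.5 cm/s
13–18 s: ½(-4 + -6)(5) = -25 cm/s
Δv = -45 cm/s, so v(18) = -6 + (-45) = -51 cm/s.

-51 cm/s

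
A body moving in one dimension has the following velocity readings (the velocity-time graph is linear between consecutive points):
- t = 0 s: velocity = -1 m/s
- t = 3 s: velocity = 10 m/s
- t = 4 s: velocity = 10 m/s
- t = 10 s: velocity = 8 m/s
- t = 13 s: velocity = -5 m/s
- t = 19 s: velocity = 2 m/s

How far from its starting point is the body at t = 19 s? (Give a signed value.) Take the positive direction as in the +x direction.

Net displacement equals the area under the velocity-time graph (areas below the axis count negative).
0–3 s: ½(-1 + 10)(3) = 13.5 m
3–4 s: 10 × 1 = 10 m
4–10 s: ½(10 + 8)(6) = 54 m
10–13 s: ½(8 + -5)(3) = 4.5 m
13–19 s: ½(-5 + 2)(6) = -9 m
Net displacement = 73 m

73 m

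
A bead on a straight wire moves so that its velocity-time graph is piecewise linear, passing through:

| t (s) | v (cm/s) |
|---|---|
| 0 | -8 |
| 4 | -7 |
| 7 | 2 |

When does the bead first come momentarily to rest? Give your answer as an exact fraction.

v changes sign on 4–7 s (from -7 to 2); the graph is linear there, so v = 0 at t = 4 + (7)·(7 − 4)/(2 − -7) = 19/3 s.

t = 19/3 s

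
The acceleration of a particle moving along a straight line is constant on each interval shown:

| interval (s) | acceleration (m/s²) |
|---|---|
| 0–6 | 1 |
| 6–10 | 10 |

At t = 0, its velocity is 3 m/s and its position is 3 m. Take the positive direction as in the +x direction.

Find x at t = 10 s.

155 m

On each constant-a segment, Δv = aΔt and Δx = v₀Δt + ½aΔt²; chain segment to segment.
0–6 s: v starts 3 m/s; Δx = 3·6 + ½·1·6² = 36 m; v ends 9 m/s.
6–10 s: v starts 9 m/s; Δx = 9·4 + ½·10·4² = 116 m; v ends 49 m/s.
x(10) = 3 + Σ Δx = 155 m.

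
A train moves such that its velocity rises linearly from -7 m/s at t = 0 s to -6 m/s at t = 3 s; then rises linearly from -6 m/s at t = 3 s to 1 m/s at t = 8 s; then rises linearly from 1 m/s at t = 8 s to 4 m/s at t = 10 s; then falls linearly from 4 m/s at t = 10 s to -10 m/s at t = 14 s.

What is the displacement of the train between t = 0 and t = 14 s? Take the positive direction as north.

Displacement is the signed area under the v-t curve.
0–3 s: ½(-7 + -6)(3) = -19.5 m
3–8 s: ½(-6 + 1)(5) = -12.5 m
8–10 s: ½(1 + 4)(2) = 5 m
10–14 s: ½(4 + -10)(4) = -12 m
Net displacement = -39 m

-39 m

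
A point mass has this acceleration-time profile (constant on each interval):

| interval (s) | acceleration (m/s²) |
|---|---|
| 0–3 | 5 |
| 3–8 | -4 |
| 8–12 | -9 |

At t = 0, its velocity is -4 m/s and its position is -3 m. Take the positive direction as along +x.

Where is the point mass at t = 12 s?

On each constant-a segment, Δv = aΔt and Δx = v₀Δt + ½aΔt²; chain segment to segment.
0–3 s: v starts -4 m/s; Δx = -4·3 + ½·5·3² = 10.5 m; v ends 11 m/s.
3–8 s: v starts 11 m/s; Δx = 11·5 + ½·-4·5² = 5 m; v ends -9 m/s.
8–12 s: v starts -9 m/s; Δx = -9·4 + ½·-9·4² = -108 m; v ends -45 m/s.
x(12) = -3 + Σ Δx = -95.5 m.

-95.5 m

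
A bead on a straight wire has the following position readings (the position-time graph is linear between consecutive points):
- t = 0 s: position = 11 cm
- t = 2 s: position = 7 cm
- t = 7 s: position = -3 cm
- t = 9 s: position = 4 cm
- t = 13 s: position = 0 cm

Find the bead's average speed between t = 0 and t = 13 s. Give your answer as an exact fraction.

25/13 cm/s

Average speed = (total path length)/(elapsed time); on a piecewise-linear x-t graph the path length is Σ|Δx|.
0–2 s: |Δx| = |7 − 11| = 4 cm
2–7 s: |Δx| = |-3 − 7| = 10 cm
7–9 s: |Δx| = |4 − -3| = 7 cm
9–13 s: |Δx| = |0 − 4| = 4 cm
Total path = 25 cm; average speed = 25/13 = 25/13 cm/s.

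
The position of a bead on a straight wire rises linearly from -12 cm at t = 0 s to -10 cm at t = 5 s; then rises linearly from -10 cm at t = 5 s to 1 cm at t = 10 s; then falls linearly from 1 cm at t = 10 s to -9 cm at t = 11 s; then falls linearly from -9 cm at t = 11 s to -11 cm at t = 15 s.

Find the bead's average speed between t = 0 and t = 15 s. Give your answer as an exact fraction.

Average speed = (total path length)/(elapsed time); on a piecewise-linear x-t graph the path length is Σ|Δx|.
0–5 s: |Δx| = |-10 − -12| = 2 cm
5–10 s: |Δx| = |1 − -10| = 11 cm
10–11 s: |Δx| = |-9 − 1| = 10 cm
11–15 s: |Δx| = |-11 − -9| = 2 cm
Total path = 25 cm; average speed = 25/15 = 5/3 cm/s.

5/3 cm/s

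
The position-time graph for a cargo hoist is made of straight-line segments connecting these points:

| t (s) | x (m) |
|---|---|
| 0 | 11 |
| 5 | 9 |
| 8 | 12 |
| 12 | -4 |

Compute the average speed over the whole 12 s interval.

1.75 m/s

Average speed = (total path length)/(elapsed time); on a piecewise-linear x-t graph the path length is Σ|Δx|.
0–5 s: |Δx| = |9 − 11| = 2 m
5–8 s: |Δx| = |12 − 9| = 3 m
8–12 s: |Δx| = |-4 − 12| = 16 m
Total path = 21 m; average speed = 21/12 = 1.75 m/s.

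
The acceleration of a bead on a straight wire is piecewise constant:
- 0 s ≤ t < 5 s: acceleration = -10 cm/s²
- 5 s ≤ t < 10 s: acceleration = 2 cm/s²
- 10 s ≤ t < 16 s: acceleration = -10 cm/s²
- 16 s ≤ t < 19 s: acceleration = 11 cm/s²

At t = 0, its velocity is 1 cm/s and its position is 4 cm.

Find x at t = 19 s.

On each constant-a segment, Δv = aΔt and Δx = v₀Δt + ½aΔt²; chain segment to segment.
0–5 s: v starts 1 cm/s; Δx = 1·5 + ½·-10·5² = -120 cm; v ends -49 cm/s.
5–10 s: v starts -49 cm/s; Δx = -49·5 + ½·2·5² = -220 cm; v ends -39 cm/s.
10–16 s: v starts -39 cm/s; Δx = -39·6 + ½·-10·6² = -414 cm; v ends -99 cm/s.
16–19 s: v starts -99 cm/s; Δx = -99·3 + ½·11·3² = -247.5 cm; v ends -66 cm/s.
x(19) = 4 + Σ Δx = -997.5 cm.

-997.5 cm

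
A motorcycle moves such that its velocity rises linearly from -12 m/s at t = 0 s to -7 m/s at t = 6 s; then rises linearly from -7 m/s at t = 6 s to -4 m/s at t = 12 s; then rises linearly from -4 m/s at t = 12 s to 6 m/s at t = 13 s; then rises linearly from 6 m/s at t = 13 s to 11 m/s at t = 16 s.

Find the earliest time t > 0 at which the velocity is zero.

t = 12.4 s

v changes sign on 12–13 s (from -4 to 6); the graph is linear there, so v = 0 at t = 12 + (4)·(13 − 12)/(6 − -4) = 12.4 s.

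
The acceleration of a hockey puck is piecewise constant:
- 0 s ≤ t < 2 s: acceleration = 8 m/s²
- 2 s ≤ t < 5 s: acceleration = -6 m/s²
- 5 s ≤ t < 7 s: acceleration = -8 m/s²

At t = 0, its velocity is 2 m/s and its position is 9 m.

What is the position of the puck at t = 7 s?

On each constant-a segment, Δv = aΔt and Δx = v₀Δt + ½aΔt²; chain segment to segment.
0–2 s: v starts 2 m/s; Δx = 2·2 + ½·8·2² = 20 m; v ends 18 m/s.
2–5 s: v starts 18 m/s; Δx = 18·3 + ½·-6·3² = 27 m; v ends 0 m/s.
5–7 s: v starts 0 m/s; Δx = 0·2 + ½·-8·2² = -16 m; v ends -16 m/s.
x(7) = 9 + Σ Δx = 40 m.

40 m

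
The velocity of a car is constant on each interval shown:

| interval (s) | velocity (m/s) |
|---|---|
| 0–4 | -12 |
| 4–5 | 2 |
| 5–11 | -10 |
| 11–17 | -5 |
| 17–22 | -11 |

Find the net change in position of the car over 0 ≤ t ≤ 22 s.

-191 m

Displacement is the signed area under the v-t curve.
0–4 s: -12 × 4 = -48 m
4–5 s: 2 × 1 = 2 m
5–11 s: -10 × 6 = -60 m
11–17 s: -5 × 6 = -30 m
17–22 s: -11 × 5 = -55 m
Net displacement = -191 m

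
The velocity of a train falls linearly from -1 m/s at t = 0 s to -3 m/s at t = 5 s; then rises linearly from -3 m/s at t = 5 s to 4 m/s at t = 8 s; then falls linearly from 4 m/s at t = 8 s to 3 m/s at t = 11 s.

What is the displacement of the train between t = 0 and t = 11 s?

Displacement is the signed area under the v-t curve.
0–5 s: ½(-1 + -3)(5) = -10 m
5–8 s: ½(-3 + 4)(3) = 1.5 m
8–11 s: ½(4 + 3)(3) = 10.5 m
Net displacement = 2 m

2 m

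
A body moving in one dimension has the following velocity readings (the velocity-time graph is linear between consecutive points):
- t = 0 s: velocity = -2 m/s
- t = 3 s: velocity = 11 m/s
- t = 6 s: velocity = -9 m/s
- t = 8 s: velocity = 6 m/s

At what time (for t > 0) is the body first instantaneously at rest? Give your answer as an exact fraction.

t = 6/13 s

v changes sign on 0–3 s (from -2 to 11); the graph is linear there, so v = 0 at t = 0 + (2)·(3 − 0)/(11 − -2) = 6/13 s.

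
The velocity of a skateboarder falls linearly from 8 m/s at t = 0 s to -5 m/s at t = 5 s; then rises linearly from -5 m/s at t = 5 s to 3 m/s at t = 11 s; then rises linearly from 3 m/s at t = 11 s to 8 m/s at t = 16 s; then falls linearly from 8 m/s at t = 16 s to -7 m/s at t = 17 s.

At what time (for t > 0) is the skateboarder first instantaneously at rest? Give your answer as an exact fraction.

t = 40/13 s

v changes sign on 0–5 s (from 8 to -5); the graph is linear there, so v = 0 at t = 0 + (-8)·(5 − 0)/(-5 − 8) = 40/13 s.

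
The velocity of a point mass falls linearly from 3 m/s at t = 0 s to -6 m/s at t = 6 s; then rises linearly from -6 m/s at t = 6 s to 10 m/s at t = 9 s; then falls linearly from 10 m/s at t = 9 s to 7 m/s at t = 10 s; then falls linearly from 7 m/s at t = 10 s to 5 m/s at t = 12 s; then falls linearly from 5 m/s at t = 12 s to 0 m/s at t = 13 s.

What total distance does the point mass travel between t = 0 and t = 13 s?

50.75 m

Distance (not displacement) is the total path length: add the absolute areas under v-t.
0–6 s: v = 0 at t = 2 s; triangle areas 3 + 12 = 15 m
6–9 s: v = 0 at t = 7.125 s; triangle areas 3.375 + 9.375 = 12.75 m
9–10 s: |½(10 + 7)(1)| = 8.5 m
10–12 s: |½(7 + 5)(2)| = 12 m
12–13 s: |½(5 + 0)(1)| = 2.5 m
Total distance = 50.75 m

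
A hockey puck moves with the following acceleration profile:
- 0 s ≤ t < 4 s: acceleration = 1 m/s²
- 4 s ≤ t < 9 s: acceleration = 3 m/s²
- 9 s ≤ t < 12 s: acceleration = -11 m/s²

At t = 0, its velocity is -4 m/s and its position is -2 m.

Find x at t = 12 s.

23 m

On each constant-a segment, Δv = aΔt and Δx = v₀Δt + ½aΔt²; chain segment to segment.
0–4 s: v starts -4 m/s; Δx = -4·4 + ½·1·4² = -8 m; v ends 0 m/s.
4–9 s: v starts 0 m/s; Δx = 0·5 + ½·3·5² = 37.5 m; v ends 15 m/s.
9–12 s: v starts 15 m/s; Δx = 15·3 + ½·-11·3² = -4.5 m; v ends -18 m/s.
x(12) = -2 + Σ Δx = 23 m.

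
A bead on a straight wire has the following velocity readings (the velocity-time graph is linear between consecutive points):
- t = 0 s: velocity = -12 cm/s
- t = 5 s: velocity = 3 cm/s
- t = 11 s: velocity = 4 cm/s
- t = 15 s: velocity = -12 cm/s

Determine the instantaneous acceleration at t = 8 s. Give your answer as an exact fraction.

Acceleration is the slope of the v-t graph on 5–11 s: (4 − 3)/(11 − 5) = 1/6 cm/s².

1/6 cm/s²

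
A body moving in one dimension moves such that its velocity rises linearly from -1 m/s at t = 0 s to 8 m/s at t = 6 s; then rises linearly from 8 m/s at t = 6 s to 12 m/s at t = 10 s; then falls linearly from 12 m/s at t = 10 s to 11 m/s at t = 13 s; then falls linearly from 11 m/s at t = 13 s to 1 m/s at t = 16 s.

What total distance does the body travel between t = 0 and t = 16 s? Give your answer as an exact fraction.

Distance (not displacement) is the total path length: add the absolute areas under v-t.
0–6 s: v = 0 at t = 2/3 s; triangle areas 1/3 + 64/3 = 65/3 m
6–10 s: |½(8 + 12)(4)| = 40 m
10–13 s: |½(12 + 11)(3)| = 34.5 m
13–16 s: |½(11 + 1)(3)| = 18 m
Total distance = 685/6 m

685/6 m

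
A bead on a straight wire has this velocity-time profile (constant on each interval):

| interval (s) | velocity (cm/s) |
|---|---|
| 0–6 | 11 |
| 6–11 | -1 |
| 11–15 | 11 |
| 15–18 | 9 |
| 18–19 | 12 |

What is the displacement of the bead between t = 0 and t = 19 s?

Displacement is the signed area under the v-t curve.
0–6 s: 11 × 6 = 66 cm
6–11 s: -1 × 5 = -5 cm
11–15 s: 11 × 4 = 44 cm
15–18 s: 9 × 3 = 27 cm
18–19 s: 12 × 1 = 12 cm
Net displacement = 144 cm

144 cm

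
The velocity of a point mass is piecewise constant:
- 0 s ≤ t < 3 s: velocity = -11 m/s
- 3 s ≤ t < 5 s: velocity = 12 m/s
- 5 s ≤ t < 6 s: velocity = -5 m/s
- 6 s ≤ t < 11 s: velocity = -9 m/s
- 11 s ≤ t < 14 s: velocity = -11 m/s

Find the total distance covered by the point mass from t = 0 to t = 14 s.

140 m

Distance (not displacement) is the total path length: add the absolute areas under v-t.
0–3 s: |-11| × 3 = 33 m
3–5 s: |12| × 2 = 24 m
5–6 s: |-5| × 1 = 5 m
6–11 s: |-9| × 5 = 45 m
11–14 s: |-11| × 3 = 33 m
Total distance = 140 m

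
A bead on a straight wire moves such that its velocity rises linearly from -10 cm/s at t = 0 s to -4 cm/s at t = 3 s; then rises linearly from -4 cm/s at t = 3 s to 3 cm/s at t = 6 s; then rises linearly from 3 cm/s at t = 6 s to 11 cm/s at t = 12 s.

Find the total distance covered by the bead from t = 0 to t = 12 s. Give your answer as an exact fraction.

Total distance travelled is ∫|v| dt — sum the magnitudes of each area piece.
0–3 s: |½(-10 + -4)(3)| = 21 cm
3–6 s: v = 0 at t = 33/7 s; triangle areas 24/7 + 27/14 = 75/14 cm
6–12 s: |½(3 + 11)(6)| = 42 cm
Total distance = 957/14 cm

957/14 cm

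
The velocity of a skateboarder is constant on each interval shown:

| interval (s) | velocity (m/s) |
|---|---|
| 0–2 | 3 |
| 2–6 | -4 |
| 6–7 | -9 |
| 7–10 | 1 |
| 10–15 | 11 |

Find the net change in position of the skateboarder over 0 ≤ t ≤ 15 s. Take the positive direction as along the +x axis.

Displacement is the signed area under the v-t curve.
0–2 s: 3 × 2 = 6 m
2–6 s: -4 × 4 = -16 m
6–7 s: -9 × 1 = -9 m
7–10 s: 1 × 3 = 3 m
10–15 s: 11 × 5 = 55 m
Net displacement = 39 m

39 m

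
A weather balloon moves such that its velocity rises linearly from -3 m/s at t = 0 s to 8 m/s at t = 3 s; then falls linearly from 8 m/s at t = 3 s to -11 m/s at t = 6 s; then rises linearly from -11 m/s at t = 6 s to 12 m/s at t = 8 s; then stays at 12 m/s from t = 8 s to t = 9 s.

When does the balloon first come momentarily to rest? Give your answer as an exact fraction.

t = 9/11 s

v changes sign on 0–3 s (from -3 to 8); the graph is linear there, so v = 0 at t = 0 + (3)·(3 − 0)/(8 − -3) = 9/11 s.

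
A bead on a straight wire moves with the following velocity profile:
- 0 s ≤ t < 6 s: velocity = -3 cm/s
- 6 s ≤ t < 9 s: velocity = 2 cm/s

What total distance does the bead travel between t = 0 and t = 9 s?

24 cm

Total distance travelled is ∫|v| dt — sum the magnitudes of each area piece.
0–6 s: |-3| × 6 = 18 cm
6–9 s: |2| × 3 = 6 cm
Total distance = 24 cm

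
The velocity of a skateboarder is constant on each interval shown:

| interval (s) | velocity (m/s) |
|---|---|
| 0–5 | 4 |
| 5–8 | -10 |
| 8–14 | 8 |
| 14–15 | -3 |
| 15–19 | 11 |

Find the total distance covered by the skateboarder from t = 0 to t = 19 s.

Total distance travelled is ∫|v| dt — sum the magnitudes of each area piece.
0–5 s: |4| × 5 = 20 m
5–8 s: |-10| × 3 = 30 m
8–14 s: |8| × 6 = 48 m
14–15 s: |-3| × 1 = 3 m
15–19 s: |11| × 4 = 44 m
Total distance = 145 m

145 m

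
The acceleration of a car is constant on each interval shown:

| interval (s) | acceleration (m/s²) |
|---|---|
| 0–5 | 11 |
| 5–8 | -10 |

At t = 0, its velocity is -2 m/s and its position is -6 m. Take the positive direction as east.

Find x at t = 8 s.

235.5 m

On each constant-a segment, Δv = aΔt and Δx = v₀Δt + ½aΔt²; chain segment to segment.
0–5 s: v starts -2 m/s; Δx = -2·5 + ½·11·5² = 127.5 m; v ends 53 m/s.
5–8 s: v starts 53 m/s; Δx = 53·3 + ½·-10·3² = 114 m; v ends 23 m/s.
x(8) = -6 + Σ Δx = 235.5 m.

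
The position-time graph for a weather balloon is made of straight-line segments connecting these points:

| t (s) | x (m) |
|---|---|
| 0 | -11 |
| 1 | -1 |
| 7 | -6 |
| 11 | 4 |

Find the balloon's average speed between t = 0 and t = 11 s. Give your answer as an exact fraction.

25/11 m/s

Average speed = (total path length)/(elapsed time); on a piecewise-linear x-t graph the path length is Σ|Δx|.
0–1 s: |Δx| = |-1 − -11| = 10 m
1–7 s: |Δx| = |-6 − -1| = 5 m
7–11 s: |Δx| = |4 − -6| = 10 m
Total path = 25 m; average speed = 25/11 = 25/11 m/s.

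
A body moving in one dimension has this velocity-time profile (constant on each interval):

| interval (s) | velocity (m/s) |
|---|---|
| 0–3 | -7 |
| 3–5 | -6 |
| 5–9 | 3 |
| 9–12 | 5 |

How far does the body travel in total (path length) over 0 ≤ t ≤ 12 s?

60 m

Total distance travelled is ∫|v| dt — sum the magnitudes of each area piece.
0–3 s: |-7| × 3 = 21 m
3–5 s: |-6| × 2 = 12 m
5–9 s: |3| × 4 = 12 m
9–12 s: |5| × 3 = 15 m
Total distance = 60 m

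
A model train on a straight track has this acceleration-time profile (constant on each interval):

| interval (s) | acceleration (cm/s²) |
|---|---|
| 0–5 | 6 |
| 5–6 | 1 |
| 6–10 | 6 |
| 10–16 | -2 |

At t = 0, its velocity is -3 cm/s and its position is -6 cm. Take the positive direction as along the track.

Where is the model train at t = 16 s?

517.5 cm

On each constant-a segment, Δv = aΔt and Δx = v₀Δt + ½aΔt²; chain segment to segment.
0–5 s: v starts -3 cm/s; Δx = -3·5 + ½·6·5² = 60 cm; v ends 27 cm/s.
5–6 s: v starts 27 cm/s; Δx = 27·1 + ½·1·1² = 27.5 cm; v ends 28 cm/s.
6–10 s: v starts 28 cm/s; Δx = 28·4 + ½·6·4² = 160 cm; v ends 52 cm/s.
10–16 s: v starts 52 cm/s; Δx = 52·6 + ½·-2·6² = 276 cm; v ends 40 cm/s.
x(16) = -6 + Σ Δx = 517.5 cm.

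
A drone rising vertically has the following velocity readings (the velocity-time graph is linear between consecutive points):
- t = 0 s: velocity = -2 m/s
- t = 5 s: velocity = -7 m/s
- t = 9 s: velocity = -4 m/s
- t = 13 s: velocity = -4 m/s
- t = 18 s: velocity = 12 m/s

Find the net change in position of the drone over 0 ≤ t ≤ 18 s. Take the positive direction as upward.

Net displacement equals the area under the velocity-time graph (areas below the axis count negative).
0–5 s: ½(-2 + -7)(5) = -22.5 m
5–9 s: ½(-7 + -4)(4) = -22 m
9–13 s: -4 × 4 = -16 m
13–18 s: ½(-4 + 12)(5) = 20 m
Net displacement = -40.5 m

-40.5 m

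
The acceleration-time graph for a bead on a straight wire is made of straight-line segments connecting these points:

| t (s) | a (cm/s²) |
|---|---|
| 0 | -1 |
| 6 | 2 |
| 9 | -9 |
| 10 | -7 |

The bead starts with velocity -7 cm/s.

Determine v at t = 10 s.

Δv equals the area under the a-t graph; then v = v₀ + Δv.
0–6 s: ½(-1 + 2)(6) = 3 cm/s
6–9 s: ½(2 + -9)(3) = -10.5 cm/s
9–10 s: ½(-9 + -7)(1) = -8 cm/s
Δv = -15.5 cm/s, so v(10) = -7 + (-15.5) = -22.5 cm/s.

-22.5 cm/s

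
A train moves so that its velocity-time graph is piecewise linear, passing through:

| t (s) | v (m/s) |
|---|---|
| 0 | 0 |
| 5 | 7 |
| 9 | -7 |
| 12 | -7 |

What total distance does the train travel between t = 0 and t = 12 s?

Distance (not displacement) is the total path length: add the absolute areas under v-t.
0–5 s: |½(0 + 7)(5)| = 17.5 m
5–9 s: v = 0 at t = 7 s; triangle areas 7 + 7 = 14 m
9–12 s: |-7| × 3 = 21 m
Total distance = 52.5 m

52.5 m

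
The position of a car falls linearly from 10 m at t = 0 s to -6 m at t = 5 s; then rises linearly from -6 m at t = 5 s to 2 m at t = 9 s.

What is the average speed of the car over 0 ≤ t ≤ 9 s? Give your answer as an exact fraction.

Average speed = (total path length)/(elapsed time); on a piecewise-linear x-t graph the path length is Σ|Δx|.
0–5 s: |Δx| = |-6 − 10| = 16 m
5–9 s: |Δx| = |2 − -6| = 8 m
Total path = 24 m; average speed = 24/9 = 8/3 m/s.

8/3 m/s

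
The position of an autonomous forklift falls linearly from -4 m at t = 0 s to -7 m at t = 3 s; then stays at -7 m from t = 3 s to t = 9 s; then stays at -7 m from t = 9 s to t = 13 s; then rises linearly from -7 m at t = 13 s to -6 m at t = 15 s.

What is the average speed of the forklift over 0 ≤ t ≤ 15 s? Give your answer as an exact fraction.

Average speed = (total path length)/(elapsed time); on a piecewise-linear x-t graph the path length is Σ|Δx|.
0–3 s: |Δx| = |-7 − -4| = 3 m
3–9 s: |Δx| = |-7 − -7| = 0 m
9–13 s: |Δx| = |-7 − -7| = 0 m
13–15 s: |Δx| = |-6 − -7| = 1 m
Total path = 4 m; average speed = 4/15 = 4/15 m/s.

4/15 m/s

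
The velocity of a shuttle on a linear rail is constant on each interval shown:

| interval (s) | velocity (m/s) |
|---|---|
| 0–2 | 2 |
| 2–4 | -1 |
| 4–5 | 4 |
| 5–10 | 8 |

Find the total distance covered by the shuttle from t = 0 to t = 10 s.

Distance (not displacement) is the total path length: add the absolute areas under v-t.
0–2 s: |2| × 2 = 4 m
2–4 s: |-1| × 2 = 2 m
4–5 s: |4| × 1 = 4 m
5–10 s: |8| × 5 = 40 m
Total distance = 50 m

50 m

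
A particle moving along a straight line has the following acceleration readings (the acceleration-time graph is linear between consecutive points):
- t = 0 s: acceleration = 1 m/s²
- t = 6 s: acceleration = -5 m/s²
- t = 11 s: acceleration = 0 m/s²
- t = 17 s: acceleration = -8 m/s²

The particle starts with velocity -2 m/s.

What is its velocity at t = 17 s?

-50.5 m/s

Δv equals the area under the a-t graph; then v = v₀ + Δv.
0–6 s: ½(1 + -5)(6) = -12 m/s
6–11 s: ½(-5 + 0)(5) = -12.5 m/s
11–17 s: ½(0 + -8)(6) = -24 m/s
Δv = -48.5 m/s, so v(17) = -2 + (-48.5) = -50.5 m/s.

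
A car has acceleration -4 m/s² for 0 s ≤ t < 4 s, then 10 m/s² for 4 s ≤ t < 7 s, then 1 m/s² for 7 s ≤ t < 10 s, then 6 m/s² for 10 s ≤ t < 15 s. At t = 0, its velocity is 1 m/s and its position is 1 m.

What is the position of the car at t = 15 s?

187.5 m

On each constant-a segment, Δv = aΔt and Δx = v₀Δt + ½aΔt²; chain segment to segment.
0–4 s: v starts 1 m/s; Δx = 1·4 + ½·-4·4² = -28 m; v ends -15 m/s.
4–7 s: v starts -15 m/s; Δx = -15·3 + ½·10·3² = 0 m; v ends 15 m/s.
7–10 s: v starts 15 m/s; Δx = 15·3 + ½·1·3² = 49.5 m; v ends 18 m/s.
10–15 s: v starts 18 m/s; Δx = 18·5 + ½·6·5² = 165 m; v ends 48 m/s.
x(15) = 1 + Σ Δx = 187.5 m.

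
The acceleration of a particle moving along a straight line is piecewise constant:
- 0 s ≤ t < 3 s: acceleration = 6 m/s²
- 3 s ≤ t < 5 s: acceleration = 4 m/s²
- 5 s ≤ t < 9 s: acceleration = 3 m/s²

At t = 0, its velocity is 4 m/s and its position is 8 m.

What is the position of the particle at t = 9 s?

243 m

On each constant-a segment, Δv = aΔt and Δx = v₀Δt + ½aΔt²; chain segment to segment.
0–3 s: v starts 4 m/s; Δx = 4·3 + ½·6·3² = 39 m; v ends 22 m/s.
3–5 s: v starts 22 m/s; Δx = 22·2 + ½·4·2² = 52 m; v ends 30 m/s.
5–9 s: v starts 30 m/s; Δx = 30·4 + ½·3·4² = 144 m; v ends 42 m/s.
x(9) = 8 + Σ Δx = 243 m.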